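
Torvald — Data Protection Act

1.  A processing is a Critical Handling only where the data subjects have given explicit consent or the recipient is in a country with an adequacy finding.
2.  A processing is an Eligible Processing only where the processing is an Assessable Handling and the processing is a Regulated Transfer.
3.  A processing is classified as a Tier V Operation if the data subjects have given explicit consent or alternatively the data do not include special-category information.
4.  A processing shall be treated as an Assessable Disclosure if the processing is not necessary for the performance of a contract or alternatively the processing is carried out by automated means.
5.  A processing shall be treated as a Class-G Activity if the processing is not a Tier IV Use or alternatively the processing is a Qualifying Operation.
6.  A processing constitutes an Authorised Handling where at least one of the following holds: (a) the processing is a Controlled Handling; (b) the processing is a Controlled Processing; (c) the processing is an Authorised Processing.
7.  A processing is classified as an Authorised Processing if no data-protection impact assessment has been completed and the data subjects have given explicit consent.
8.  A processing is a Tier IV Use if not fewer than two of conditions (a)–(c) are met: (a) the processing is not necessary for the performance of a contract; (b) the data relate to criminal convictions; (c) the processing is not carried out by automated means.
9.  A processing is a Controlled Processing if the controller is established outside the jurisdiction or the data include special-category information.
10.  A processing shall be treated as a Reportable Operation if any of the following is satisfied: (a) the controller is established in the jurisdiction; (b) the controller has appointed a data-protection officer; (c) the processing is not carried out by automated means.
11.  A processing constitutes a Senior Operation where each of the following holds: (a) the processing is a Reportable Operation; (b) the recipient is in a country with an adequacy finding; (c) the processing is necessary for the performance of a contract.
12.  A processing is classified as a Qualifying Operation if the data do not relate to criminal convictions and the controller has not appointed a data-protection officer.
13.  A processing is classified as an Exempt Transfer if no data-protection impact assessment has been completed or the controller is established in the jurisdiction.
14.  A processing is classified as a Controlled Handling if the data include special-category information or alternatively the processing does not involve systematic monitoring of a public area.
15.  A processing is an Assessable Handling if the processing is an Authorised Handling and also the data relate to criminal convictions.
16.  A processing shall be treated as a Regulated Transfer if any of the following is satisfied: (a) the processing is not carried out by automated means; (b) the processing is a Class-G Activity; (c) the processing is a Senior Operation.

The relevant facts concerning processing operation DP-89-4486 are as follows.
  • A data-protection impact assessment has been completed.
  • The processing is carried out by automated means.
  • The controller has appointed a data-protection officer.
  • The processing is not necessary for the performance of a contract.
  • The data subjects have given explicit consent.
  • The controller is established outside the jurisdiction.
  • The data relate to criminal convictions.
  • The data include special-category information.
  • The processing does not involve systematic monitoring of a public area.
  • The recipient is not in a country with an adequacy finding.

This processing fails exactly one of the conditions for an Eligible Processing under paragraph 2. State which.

Regulated Transfer

paragraph 14 — Controlled Handling: [the data include special-category information? yes] OR [the processing does not involve systematic monitoring of a public area? yes] → satisfied.
paragraph 9 — Controlled Processing: [the controller is established outside the jurisdiction? yes] OR [the data include special-category information? yes] → satisfied.
paragraph 7 — Authorised Processing: [no data-protection impact assessment has been completed? no] AND [the data subjects have given explicit consent? yes] → not satisfied.
paragraph 6 — Authorised Handling: [Controlled Handling (paragraph 14)? yes] OR [Controlled Processing (paragraph 9)? yes] OR [Authorised Processing (paragraph 7)? no] → satisfied.
paragraph 15 — Assessable Handling: [Authorised Handling (paragraph 6)? yes] AND [the data relate to criminal convictions? yes] → satisfied.
paragraph 8 — Tier IV Use: the processing is not necessary for the performance of a contract? yes; the data relate to criminal convictions? yes; the processing is not carried out by automated means? no — 2 of 3 hold (need ≥2) → satisfied.
paragraph 12 — Qualifying Operation: [the data do not relate to criminal convictions? no] AND [the controller has not appointed a data-protection officer? no] → not satisfied.
paragraph 5 — Class-G Activity: [not a Tier IV Use (paragraph 8)? no] OR [Qualifying Operation (paragraph 12)? no] → not satisfied.
paragraph 10 — Reportable Operation: [the controller is established in the jurisdiction? no] OR [the controller has appointed a data-protection officer? yes] OR [the processing is not carried out by automated means? no] → satisfied.
paragraph 11 — Senior Operation: [Reportable Operation (paragraph 10)? yes] AND [the recipient is in a country with an adequacy finding? no] AND [the processing is necessary for the performance of a contract? no] → not satisfied.
paragraph 16 — Regulated Transfer: [the processing is not carried out by automated means? no] OR [Class-G Activity (paragraph 5)? no] OR [Senior Operation (paragraph 11)? no] → not satisfied.
paragraph 2 — Eligible Processing: [Assessable Handling (paragraph 15)? yes] AND [Regulated Transfer (paragraph 16)? no] → not satisfied.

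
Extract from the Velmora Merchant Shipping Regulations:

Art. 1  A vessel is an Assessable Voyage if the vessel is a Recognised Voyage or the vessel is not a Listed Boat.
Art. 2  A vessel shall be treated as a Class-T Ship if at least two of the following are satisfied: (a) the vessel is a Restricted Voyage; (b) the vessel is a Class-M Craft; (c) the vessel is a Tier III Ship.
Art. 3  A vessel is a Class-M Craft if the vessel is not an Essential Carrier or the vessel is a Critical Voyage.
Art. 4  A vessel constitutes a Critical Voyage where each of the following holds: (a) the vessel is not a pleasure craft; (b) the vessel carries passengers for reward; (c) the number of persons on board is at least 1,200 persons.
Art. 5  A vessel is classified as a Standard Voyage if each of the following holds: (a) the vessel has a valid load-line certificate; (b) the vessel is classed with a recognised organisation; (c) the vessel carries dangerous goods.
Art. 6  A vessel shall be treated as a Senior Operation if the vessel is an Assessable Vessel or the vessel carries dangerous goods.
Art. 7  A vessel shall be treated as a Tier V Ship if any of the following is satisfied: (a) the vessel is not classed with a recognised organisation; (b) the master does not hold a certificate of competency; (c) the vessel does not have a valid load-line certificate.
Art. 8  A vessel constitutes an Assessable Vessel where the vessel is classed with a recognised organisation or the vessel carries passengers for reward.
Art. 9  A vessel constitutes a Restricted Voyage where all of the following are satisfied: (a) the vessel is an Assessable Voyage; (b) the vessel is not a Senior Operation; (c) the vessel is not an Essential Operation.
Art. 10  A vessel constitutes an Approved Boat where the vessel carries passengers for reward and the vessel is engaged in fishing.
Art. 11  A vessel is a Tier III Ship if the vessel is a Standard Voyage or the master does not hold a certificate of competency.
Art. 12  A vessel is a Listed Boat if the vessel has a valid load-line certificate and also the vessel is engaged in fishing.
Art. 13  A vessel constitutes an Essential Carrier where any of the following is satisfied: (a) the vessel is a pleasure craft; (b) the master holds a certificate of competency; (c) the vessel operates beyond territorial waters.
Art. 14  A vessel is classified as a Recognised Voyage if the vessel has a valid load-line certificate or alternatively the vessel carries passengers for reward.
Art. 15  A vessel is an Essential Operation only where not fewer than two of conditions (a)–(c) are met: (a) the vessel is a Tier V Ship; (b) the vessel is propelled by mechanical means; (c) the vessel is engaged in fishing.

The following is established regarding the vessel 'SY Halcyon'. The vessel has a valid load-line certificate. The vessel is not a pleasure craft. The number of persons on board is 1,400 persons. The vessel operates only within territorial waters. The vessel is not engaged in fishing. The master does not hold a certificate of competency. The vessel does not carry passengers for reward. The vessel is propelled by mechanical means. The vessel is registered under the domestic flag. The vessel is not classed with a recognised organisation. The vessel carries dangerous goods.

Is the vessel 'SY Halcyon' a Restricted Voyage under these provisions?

Under article 14: the vessel has a valid load-line certificate? yes; or the vessel carries passengers for reward? no. So the vessel is a Recognised Voyage.
Under article 12: the vessel has a valid load-line certificate? yes; and the vessel is engaged in fishing? no. So the vessel is not a Listed Boat.
Under article 1: Recognised Voyage (article 14)? yes; or not a Listed Boat (article 12)? yes. So the vessel is an Assessable Voyage.
Under article 8: the vessel is classed with a recognised organisation? no; or the vessel carries passengers for reward? no. So the vessel is not an Assessable Vessel.
Under article 6: Assessable Vessel (article 8)? no; or the vessel carries dangerous goods? yes. So the vessel is a Senior Operation.
Under article 7: the vessel is not classed with a recognised organisation? yes; or the master does not hold a certificate of competency? yes; or the vessel does not have a valid load-line certificate? no. So the vessel is a Tier V Ship.
Under article 15: Tier V Ship (article 7)? yes; the vessel is propelled by mechanical means? yes; the vessel is engaged in fishing? no — 2 of 3 hold (need ≥2) → satisfied.
Under article 9: Assessable Voyage (article 1)? yes; and not a Senior Operation (article 6)? no; and not an Essential Operation (article 15)? no. So the vessel is not a Restricted Voyage.

No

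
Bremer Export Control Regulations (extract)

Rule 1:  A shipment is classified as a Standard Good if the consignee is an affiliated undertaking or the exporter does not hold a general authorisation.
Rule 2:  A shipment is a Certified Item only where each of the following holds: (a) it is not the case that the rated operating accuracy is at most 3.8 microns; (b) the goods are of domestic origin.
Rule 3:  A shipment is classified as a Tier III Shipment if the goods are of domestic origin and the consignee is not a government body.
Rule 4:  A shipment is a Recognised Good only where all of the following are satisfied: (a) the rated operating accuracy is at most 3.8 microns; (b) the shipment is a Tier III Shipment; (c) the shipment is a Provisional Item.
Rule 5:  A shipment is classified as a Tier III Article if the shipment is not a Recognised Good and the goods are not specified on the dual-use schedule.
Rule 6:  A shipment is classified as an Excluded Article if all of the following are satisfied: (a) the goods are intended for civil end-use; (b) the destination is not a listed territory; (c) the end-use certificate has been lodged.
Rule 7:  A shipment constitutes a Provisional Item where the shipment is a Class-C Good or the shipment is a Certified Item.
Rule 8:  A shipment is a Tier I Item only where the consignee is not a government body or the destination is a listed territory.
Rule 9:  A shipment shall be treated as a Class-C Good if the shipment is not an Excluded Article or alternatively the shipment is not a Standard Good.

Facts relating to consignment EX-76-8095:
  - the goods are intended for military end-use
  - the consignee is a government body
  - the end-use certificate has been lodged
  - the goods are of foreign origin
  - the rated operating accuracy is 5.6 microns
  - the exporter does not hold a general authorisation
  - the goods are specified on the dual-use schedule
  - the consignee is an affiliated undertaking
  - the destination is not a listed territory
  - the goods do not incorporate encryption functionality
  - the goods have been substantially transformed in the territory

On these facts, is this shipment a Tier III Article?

No

Under rule 3: the goods are of domestic origin? no; and the consignee is not a government body? no. So the shipment is not a Tier III Shipment.
Under rule 6: the goods are intended for civil end-use? no; and the destination is not a listed territory? yes; and the end-use certificate has been lodged? yes. So the shipment is not an Excluded Article.
Under rule 1: the consignee is an affiliated undertaking? yes; or the exporter does not hold a general authorisation? yes. So the shipment is a Standard Good.
Under rule 9: not an Excluded Article (rule 6)? yes; or not a Standard Good (rule 1)? no. So the shipment is a Class-C Good.
Under rule 2: rated operating accuracy: 5.6 microns ≤ 3.8 microns? no, so negated condition yes; and the goods are of domestic origin? no. So the shipment is not a Certified Item.
Under rule 7: Class-C Good (rule 9)? yes; or Certified Item (rule 2)? no. So the shipment is a Provisional Item.
Under rule 4: rated operating accuracy: 5.6 microns ≤ 3.8 microns? no; and Tier III Shipment (rule 3)? no; and Provisional Item (rule 7)? yes. So the shipment is not a Recognised Good.
Under rule 5: not a Recognised Good (rule 4)? yes; and the goods are not specified on the dual-use schedule? no. So the shipment is not a Tier III Article.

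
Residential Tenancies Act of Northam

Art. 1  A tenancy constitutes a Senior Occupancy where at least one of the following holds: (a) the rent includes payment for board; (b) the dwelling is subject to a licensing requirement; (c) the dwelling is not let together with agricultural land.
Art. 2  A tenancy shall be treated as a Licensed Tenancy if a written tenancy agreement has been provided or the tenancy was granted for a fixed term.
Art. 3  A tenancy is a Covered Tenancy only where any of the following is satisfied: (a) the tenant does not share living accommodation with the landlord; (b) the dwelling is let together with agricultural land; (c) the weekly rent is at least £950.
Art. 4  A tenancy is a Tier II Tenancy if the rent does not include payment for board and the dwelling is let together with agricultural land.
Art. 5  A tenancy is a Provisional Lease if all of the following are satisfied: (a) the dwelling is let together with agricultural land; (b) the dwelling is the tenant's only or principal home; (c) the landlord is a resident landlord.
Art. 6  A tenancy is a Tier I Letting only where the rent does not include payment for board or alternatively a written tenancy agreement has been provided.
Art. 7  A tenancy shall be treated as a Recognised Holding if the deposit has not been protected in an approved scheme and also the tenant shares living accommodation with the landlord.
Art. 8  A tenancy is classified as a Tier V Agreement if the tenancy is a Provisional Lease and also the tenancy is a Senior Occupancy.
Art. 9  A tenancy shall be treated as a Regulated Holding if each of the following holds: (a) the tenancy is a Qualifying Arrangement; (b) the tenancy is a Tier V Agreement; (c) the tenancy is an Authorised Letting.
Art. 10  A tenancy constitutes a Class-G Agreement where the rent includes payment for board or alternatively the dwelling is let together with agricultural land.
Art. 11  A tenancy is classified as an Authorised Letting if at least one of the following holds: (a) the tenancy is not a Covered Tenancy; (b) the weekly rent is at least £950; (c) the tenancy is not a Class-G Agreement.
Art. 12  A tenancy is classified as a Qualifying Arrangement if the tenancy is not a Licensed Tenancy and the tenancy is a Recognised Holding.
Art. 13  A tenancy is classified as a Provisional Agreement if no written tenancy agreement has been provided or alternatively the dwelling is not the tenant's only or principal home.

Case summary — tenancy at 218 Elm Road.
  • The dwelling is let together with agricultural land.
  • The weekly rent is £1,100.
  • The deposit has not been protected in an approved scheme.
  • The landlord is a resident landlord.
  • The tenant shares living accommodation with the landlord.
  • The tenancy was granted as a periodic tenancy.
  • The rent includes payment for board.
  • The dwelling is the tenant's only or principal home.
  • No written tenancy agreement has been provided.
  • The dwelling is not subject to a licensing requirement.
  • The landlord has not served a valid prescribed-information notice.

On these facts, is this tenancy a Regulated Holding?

Under article 2: a written tenancy agreement has been provided? no; or the tenancy was granted for a fixed term? no. So the tenancy is not a Licensed Tenancy.
Under article 7: the deposit has not been protected in an approved scheme? yes; and the tenant shares living accommodation with the landlord? yes. So the tenancy is a Recognised Holding.
Under article 12: not a Licensed Tenancy (article 2)? yes; and Recognised Holding (article 7)? yes. So the tenancy is a Qualifying Arrangement.
Under article 5: the dwelling is let together with agricultural land? yes; and the dwelling is the tenant's only or principal home? yes; and the landlord is a resident landlord? yes. So the tenancy is a Provisional Lease.
Under article 1: the rent includes payment for board? yes; or the dwelling is subject to a licensing requirement? no; or the dwelling is not let together with agricultural land? no. So the tenancy is a Senior Occupancy.
Under article 8: Provisional Lease (article 5)? yes; and Senior Occupancy (article 1)? yes. So the tenancy is a Tier V Agreement.
Under article 3: the tenant does not share living accommodation with the landlord? no; or the dwelling is let together with agricultural land? yes; or weekly rent: £1,100 ≥ £950? yes. So the tenancy is a Covered Tenancy.
Under article 10: the rent includes payment for board? yes; or the dwelling is let together with agricultural land? yes. So the tenancy is a Class-G Agreement.
Under article 11: not a Covered Tenancy (article 3)? no; or weekly rent: £1,100 ≥ £950? yes; or not a Class-G Agreement (article 10)? no. So the tenancy is an Authorised Letting.
Under article 9: Qualifying Arrangement (article 12)? yes; and Tier V Agreement (article 8)? yes; and Authorised Letting (article 11)? yes. So the tenancy is a Regulated Holding.

Yes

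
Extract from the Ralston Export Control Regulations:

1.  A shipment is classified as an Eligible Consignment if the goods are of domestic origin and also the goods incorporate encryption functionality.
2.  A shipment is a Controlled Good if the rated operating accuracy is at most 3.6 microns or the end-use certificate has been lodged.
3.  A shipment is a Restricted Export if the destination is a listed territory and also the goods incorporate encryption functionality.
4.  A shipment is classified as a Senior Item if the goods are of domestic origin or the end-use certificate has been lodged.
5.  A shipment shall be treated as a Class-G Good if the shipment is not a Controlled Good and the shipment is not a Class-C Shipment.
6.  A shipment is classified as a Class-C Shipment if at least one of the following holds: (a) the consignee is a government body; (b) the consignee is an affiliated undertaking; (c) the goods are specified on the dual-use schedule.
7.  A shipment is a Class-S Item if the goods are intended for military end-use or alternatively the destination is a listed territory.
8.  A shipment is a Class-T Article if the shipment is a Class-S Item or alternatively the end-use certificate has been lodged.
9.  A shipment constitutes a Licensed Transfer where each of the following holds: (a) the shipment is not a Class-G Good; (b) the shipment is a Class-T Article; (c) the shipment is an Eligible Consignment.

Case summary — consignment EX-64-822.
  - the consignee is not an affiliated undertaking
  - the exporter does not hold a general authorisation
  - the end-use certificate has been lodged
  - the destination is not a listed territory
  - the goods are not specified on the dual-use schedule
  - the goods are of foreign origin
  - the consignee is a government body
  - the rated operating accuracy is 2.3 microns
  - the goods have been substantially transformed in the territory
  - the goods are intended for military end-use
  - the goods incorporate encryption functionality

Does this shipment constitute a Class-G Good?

paragraph 2 — Controlled Good: [rated operating accuracy: 2.3 microns ≤ 3.6 microns? yes] OR [the end-use certificate has been lodged? yes] → satisfied.
paragraph 6 — Class-C Shipment: [the consignee is a government body? yes] OR [the consignee is an affiliated undertaking? no] OR [the goods are specified on the dual-use schedule? no] → satisfied.
paragraph 5 — Class-G Good: [not a Controlled Good (paragraph 2)? no] AND [not a Class-C Shipment (paragraph 6)? no] → not satisfied.

No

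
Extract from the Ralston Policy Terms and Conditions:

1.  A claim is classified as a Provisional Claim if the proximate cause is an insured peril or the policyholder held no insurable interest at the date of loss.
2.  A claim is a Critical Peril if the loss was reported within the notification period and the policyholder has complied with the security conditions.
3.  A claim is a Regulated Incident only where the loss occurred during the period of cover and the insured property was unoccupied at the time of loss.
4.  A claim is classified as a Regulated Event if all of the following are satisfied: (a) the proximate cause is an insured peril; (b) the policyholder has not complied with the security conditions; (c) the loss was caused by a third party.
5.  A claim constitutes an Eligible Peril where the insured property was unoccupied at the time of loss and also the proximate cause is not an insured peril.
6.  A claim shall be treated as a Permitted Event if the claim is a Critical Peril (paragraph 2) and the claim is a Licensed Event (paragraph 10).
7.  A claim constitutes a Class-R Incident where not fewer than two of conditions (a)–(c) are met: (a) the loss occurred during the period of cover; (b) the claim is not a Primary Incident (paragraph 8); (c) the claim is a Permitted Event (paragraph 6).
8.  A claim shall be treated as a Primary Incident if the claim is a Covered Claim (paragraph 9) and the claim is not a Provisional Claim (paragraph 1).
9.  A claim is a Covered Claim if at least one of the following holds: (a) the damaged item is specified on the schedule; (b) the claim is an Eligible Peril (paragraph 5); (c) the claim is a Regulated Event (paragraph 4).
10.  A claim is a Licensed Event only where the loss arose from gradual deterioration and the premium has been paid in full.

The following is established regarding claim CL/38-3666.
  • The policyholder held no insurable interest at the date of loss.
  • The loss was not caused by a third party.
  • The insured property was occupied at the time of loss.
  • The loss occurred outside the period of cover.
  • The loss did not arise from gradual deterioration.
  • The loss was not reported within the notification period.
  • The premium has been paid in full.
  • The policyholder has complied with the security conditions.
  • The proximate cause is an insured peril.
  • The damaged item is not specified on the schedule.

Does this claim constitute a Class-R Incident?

paragraph 5 — Eligible Peril: [the insured property was unoccupied at the time of loss? no] AND [the proximate cause is not an insured peril? no] → not satisfied.
paragraph 4 — Regulated Event: [the proximate cause is an insured peril? yes] AND [the policyholder has not complied with the security conditions? no] AND [the loss was caused by a third party? no] → not satisfied.
paragraph 9 — Covered Claim: [the damaged item is specified on the schedule? no] OR [Eligible Peril (paragraph 5)? no] OR [Regulated Event (paragraph 4)? no] → not satisfied.
paragraph 1 — Provisional Claim: [the proximate cause is an insured peril? yes] OR [the policyholder held no insurable interest at the date of loss? yes] → satisfied.
paragraph 8 — Primary Incident: [Covered Claim (paragraph 9)? no] AND [not a Provisional Claim (paragraph 1)? no] → not satisfied.
paragraph 2 — Critical Peril: [the loss was reported within the notification period? no] AND [the policyholder has complied with the security conditions? yes] → not satisfied.
paragraph 10 — Licensed Event: [the loss arose from gradual deterioration? no] AND [the premium has been paid in full? yes] → not satisfied.
paragraph 6 — Permitted Event: [Critical Peril (paragraph 2)? no] AND [Licensed Event (paragraph 10)? no] → not satisfied.
paragraph 7 — Class-R Incident: the loss occurred during the period of cover? no; not a Primary Incident (paragraph 8)? yes; Permitted Event (paragraph 6)? no — 1 of 3 hold (need ≥2) → not satisfied.

No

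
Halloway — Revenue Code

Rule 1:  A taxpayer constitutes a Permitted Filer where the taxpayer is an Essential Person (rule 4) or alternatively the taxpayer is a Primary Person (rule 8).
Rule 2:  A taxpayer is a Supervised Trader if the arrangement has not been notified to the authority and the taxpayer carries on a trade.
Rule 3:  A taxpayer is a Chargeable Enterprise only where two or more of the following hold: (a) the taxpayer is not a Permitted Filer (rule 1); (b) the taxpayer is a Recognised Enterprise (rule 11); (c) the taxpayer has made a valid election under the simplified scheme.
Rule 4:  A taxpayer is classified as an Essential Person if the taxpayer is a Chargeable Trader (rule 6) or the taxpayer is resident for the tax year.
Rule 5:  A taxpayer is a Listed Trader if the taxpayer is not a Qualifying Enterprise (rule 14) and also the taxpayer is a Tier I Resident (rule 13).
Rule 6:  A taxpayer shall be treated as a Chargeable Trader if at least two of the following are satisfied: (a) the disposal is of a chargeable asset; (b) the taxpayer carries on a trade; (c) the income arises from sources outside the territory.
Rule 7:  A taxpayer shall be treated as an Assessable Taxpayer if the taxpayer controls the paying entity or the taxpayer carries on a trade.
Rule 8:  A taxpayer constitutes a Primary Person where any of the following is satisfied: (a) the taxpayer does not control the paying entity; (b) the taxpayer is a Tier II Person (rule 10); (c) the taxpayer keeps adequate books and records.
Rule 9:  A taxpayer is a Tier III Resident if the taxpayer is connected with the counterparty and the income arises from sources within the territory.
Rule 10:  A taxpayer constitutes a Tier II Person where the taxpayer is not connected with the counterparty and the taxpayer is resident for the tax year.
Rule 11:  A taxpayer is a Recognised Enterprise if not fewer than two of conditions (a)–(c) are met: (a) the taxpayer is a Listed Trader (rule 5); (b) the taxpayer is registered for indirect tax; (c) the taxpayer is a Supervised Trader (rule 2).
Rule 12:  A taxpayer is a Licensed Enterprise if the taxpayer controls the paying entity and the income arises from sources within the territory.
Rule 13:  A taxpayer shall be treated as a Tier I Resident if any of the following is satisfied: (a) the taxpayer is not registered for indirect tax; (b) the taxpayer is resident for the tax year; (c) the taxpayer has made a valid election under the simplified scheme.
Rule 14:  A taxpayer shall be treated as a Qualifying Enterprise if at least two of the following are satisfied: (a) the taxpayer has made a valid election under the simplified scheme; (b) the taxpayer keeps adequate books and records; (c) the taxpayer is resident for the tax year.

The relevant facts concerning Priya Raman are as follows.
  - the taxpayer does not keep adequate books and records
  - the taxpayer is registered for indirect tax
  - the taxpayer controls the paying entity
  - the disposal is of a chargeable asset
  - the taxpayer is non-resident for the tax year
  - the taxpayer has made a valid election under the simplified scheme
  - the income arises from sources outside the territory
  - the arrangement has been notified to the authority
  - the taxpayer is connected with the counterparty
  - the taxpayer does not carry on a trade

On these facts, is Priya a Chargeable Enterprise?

Yes

rule 6 — Chargeable Trader: the disposal is of a chargeable asset? yes; the taxpayer carries on a trade? no; the income arises from sources outside the territory? yes — 2 of 3 hold (need ≥2) → satisfied.
rule 4 — Essential Person: [Chargeable Trader (rule 6)? yes] OR [the taxpayer is resident for the tax year? no] → satisfied.
rule 10 — Tier II Person: [the taxpayer is not connected with the counterparty? no] AND [the taxpayer is resident for the tax year? no] → not satisfied.
rule 8 — Primary Person: [the taxpayer does not control the paying entity? no] OR [Tier II Person (rule 10)? no] OR [the taxpayer keeps adequate books and records? no] → not satisfied.
rule 1 — Permitted Filer: [Essential Person (rule 4)? yes] OR [Primary Person (rule 8)? no] → satisfied.
rule 14 — Qualifying Enterprise: the taxpayer has made a valid election under the simplified scheme? yes; the taxpayer keeps adequate books and records? no; the taxpayer is resident for the tax year? no — 1 of 3 hold (need ≥2) → not satisfied.
rule 13 — Tier I Resident: [the taxpayer is not registered for indirect tax? no] OR [the taxpayer is resident for the tax year? no] OR [the taxpayer has made a valid election under the simplified scheme? yes] → satisfied.
rule 5 — Listed Trader: [not a Qualifying Enterprise (rule 14)? yes] AND [Tier I Resident (rule 13)? yes] → satisfied.
rule 2 — Supervised Trader: [the arrangement has not been notified to the authority? no] AND [the taxpayer carries on a trade? no] → not satisfied.
rule 11 — Recognised Enterprise: Listed Trader (rule 5)? yes; the taxpayer is registered for indirect tax? yes; Supervised Trader (rule 2)? no — 2 of 3 hold (need ≥2) → satisfied.
rule 3 — Chargeable Enterprise: not a Permitted Filer (rule 1)? no; Recognised Enterprise (rule 11)? yes; the taxpayer has made a valid election under the simplified scheme? yes — 2 of 3 hold (need ≥2) → satisfied.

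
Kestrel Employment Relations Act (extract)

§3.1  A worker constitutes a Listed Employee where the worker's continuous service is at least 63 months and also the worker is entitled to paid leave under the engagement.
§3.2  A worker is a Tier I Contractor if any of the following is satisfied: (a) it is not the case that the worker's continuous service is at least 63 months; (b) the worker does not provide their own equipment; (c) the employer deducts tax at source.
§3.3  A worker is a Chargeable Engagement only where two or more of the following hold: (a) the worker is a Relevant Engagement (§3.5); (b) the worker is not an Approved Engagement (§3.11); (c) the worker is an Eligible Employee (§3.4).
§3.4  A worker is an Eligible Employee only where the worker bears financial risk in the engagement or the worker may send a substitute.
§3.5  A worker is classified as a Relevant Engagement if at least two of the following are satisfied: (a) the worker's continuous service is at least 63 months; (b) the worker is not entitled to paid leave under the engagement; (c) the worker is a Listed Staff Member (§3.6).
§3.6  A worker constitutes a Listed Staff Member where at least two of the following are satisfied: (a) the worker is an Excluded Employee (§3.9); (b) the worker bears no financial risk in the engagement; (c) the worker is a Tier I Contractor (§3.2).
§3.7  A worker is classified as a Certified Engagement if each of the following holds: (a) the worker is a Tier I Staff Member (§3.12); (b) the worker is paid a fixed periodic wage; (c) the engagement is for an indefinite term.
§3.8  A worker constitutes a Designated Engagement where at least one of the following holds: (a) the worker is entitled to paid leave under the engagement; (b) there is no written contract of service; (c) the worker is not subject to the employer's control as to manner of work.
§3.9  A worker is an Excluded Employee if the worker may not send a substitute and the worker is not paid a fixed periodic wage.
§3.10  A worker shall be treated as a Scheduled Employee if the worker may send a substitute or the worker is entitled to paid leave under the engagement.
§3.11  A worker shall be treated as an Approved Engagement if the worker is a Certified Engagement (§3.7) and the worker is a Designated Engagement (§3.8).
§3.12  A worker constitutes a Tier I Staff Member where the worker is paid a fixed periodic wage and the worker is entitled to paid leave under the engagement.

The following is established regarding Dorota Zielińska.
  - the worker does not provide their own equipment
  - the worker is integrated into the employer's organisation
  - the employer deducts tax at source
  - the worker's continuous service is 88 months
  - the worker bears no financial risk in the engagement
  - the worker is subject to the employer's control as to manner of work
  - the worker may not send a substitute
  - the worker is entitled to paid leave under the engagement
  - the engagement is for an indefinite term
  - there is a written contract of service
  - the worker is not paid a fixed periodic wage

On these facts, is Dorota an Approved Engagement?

No

§3.12 — Tier I Staff Member: [the worker is paid a fixed periodic wage? no] AND [the worker is entitled to paid leave under the engagement? yes] → not satisfied.
§3.7 — Certified Engagement: [Tier I Staff Member (§3.12)? no] AND [the worker is paid a fixed periodic wage? no] AND [the engagement is for an indefinite term? yes] → not satisfied.
§3.8 — Designated Engagement: [the worker is entitled to paid leave under the engagement? yes] OR [there is no written contract of service? no] OR [the worker is not subject to the employer's control as to manner of work? no] → satisfied.
§3.11 — Approved Engagement: [Certified Engagement (§3.7)? no] AND [Designated Engagement (§3.8)? yes] → not satisfied.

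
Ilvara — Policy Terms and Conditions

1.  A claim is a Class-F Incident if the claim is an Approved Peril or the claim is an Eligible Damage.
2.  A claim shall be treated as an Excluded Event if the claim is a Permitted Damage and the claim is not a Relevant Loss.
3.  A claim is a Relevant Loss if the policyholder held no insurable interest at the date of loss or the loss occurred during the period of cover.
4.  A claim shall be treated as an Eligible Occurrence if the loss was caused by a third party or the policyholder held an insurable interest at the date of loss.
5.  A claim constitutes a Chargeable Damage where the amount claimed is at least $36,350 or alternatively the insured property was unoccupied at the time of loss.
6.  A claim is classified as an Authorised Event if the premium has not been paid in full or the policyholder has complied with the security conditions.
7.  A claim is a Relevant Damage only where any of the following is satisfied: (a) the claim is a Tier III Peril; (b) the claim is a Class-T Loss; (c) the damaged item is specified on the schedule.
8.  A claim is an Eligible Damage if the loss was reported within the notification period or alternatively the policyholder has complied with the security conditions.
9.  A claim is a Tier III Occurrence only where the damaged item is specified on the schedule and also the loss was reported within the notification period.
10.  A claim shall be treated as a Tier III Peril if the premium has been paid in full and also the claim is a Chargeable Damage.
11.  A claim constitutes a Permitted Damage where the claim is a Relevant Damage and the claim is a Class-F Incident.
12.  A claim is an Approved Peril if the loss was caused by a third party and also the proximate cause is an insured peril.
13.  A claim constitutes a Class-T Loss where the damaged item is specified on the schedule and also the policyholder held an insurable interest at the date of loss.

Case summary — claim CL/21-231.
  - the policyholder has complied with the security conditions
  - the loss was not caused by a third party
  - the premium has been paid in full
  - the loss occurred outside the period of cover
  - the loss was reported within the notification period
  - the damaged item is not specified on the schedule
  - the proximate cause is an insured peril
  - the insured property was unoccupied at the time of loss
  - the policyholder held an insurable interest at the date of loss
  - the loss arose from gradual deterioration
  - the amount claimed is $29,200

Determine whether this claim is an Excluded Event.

paragraph 5 — Chargeable Damage: [amount claimed: $29,200 ≥ $36,350? no] OR [the insured property was unoccupied at the time of loss? yes] → satisfied.
paragraph 10 — Tier III Peril: [the premium has been paid in full? yes] AND [Chargeable Damage (paragraph 5)? yes] → satisfied.
paragraph 13 — Class-T Loss: [the damaged item is specified on the schedule? no] AND [the policyholder held an insurable interest at the date of loss? yes] → not satisfied.
paragraph 7 — Relevant Damage: [Tier III Peril (paragraph 10)? yes] OR [Class-T Loss (paragraph 13)? no] OR [the damaged item is specified on the schedule? no] → satisfied.
paragraph 12 — Approved Peril: [the loss was caused by a third party? no] AND [the proximate cause is an insured peril? yes] → not satisfied.
paragraph 8 — Eligible Damage: [the loss was reported within the notification period? yes] OR [the policyholder has complied with the security conditions? yes] → satisfied.
paragraph 1 — Class-F Incident: [Approved Peril (paragraph 12)? no] OR [Eligible Damage (paragraph 8)? yes] → satisfied.
paragraph 11 — Permitted Damage: [Relevant Damage (paragraph 7)? yes] AND [Class-F Incident (paragraph 1)? yes] → satisfied.
paragraph 3 — Relevant Loss: [the policyholder held no insurable interest at the date of loss? no] OR [the loss occurred during the period of cover? no] → not satisfied.
paragraph 2 — Excluded Event: [Permitted Damage (paragraph 11)? yes] AND [not a Relevant Loss (paragraph 3)? yes] → satisfied.

Yes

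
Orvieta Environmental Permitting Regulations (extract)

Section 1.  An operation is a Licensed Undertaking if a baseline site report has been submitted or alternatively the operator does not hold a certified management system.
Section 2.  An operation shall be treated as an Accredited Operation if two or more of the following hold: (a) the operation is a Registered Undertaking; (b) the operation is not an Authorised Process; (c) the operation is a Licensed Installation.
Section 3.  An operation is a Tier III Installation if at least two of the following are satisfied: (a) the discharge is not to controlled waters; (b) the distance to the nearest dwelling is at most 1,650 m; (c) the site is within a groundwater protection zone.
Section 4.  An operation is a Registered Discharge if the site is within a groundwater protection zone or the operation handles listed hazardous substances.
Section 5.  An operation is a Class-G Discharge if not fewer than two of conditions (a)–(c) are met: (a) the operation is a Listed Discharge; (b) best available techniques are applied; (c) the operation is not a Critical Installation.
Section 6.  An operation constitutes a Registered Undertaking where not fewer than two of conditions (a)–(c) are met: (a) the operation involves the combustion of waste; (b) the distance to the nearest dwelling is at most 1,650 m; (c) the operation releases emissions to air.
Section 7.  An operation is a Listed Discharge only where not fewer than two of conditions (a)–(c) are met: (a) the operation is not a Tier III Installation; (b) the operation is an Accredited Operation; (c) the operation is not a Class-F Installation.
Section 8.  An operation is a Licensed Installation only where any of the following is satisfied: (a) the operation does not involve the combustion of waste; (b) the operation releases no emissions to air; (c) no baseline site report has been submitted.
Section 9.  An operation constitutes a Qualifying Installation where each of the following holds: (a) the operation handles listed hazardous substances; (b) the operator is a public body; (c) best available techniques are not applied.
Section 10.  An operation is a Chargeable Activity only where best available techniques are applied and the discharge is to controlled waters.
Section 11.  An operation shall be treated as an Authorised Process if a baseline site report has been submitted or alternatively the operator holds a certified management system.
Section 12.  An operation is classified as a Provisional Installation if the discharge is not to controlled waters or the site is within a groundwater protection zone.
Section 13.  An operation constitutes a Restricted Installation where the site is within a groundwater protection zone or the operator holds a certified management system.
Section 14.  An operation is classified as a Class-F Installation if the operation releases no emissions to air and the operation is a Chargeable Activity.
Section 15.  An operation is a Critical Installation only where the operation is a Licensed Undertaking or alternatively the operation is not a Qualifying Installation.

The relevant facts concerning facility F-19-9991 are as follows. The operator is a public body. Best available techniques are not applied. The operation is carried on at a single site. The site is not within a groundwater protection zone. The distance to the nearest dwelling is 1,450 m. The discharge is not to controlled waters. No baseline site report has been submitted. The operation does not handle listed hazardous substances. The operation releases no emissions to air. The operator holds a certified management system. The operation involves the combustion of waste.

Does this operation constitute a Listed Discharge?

section 3 — Tier III Installation: the discharge is not to controlled waters? yes; distance to the nearest dwelling: 1,450 m ≤ 1,650 m? yes; the site is within a groundwater protection zone? no — 2 of 3 hold (need ≥2) → satisfied.
section 6 — Registered Undertaking: the operation involves the combustion of waste? yes; distance to the nearest dwelling: 1,450 m ≤ 1,650 m? yes; the operation releases emissions to air? no — 2 of 3 hold (need ≥2) → satisfied.
section 11 — Authorised Process: [a baseline site report has been submitted? no] OR [the operator holds a certified management system? yes] → satisfied.
section 8 — Licensed Installation: [the operation does not involve the combustion of waste? no] OR [the operation releases no emissions to air? yes] OR [no baseline site report has been submitted? yes] → satisfied.
section 2 — Accredited Operation: Registered Undertaking (section 6)? yes; not an Authorised Process (section 11)? no; Licensed Installation (section 8)? yes — 2 of 3 hold (need ≥2) → satisfied.
section 10 — Chargeable Activity: [best available techniques are applied? no] AND [the discharge is to controlled waters? no] → not satisfied.
section 14 — Class-F Installation: [the operation releases no emissions to air? yes] AND [Chargeable Activity (section 10)? no] → not satisfied.
section 7 — Listed Discharge: not a Tier III Installation (section 3)? no; Accredited Operation (section 2)? yes; not a Class-F Installation (section 14)? yes — 2 of 3 hold (need ≥2) → satisfied.

Yes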